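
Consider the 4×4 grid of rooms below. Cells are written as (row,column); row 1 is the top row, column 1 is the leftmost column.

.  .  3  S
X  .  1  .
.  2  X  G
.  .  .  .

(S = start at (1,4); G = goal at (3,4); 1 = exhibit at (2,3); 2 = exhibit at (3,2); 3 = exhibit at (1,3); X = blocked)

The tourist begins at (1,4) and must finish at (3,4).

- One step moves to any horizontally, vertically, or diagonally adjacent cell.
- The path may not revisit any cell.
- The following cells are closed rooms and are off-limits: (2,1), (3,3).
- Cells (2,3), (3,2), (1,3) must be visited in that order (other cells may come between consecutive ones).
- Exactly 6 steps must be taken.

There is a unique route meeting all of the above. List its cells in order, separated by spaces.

The waypoints must appear in the order (2,3), (3,2), (1,3), with no cell reused.
Route from (1,4): 2× down-left (reaching (3,2)), up to (2,2), up-right to (1,3), down-right to (2,4), down to (3,4) — 6 moves in all.
Check: order respected (1 at step 1, 2 at step 2, 3 at step 4); 6 moves as required.

(1,4) (2,3) (3,2) (2,2) (1,3) (2,4) (3,4)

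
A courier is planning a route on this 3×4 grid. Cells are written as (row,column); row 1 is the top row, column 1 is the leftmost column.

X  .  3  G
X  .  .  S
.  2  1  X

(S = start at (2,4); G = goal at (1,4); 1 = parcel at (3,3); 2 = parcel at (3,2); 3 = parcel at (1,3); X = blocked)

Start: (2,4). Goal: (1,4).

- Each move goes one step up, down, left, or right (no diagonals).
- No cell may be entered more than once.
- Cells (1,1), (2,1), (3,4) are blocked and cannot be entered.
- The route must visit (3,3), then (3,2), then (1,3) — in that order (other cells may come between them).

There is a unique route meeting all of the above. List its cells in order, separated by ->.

The waypoints must appear in the order (3,3), (3,2), (1,3), with no cell reused.
Route from (2,4): left to (2,3), down to (3,3), left to (3,2), 2× up (reaching (1,2)), 2× right (reaching (1,4)) — 7 moves in all.
Check: order respected (1 at step 2, 2 at step 3, 3 at step 6).

(2,4) -> (2,3) -> (3,3) -> (3,2) -> (2,2) -> (1,2) -> (1,3) -> (1,4)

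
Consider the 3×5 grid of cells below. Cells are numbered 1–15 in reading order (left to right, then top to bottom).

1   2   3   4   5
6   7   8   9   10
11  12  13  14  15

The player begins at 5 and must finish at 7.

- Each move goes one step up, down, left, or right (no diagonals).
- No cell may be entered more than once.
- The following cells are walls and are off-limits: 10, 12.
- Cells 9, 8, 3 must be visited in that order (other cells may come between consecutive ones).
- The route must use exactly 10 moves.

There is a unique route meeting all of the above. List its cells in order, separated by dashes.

The waypoints must appear in the order 9, 8, 3, with no cell reused.
Route from 5: left 1 to 4, down 2 to 14, left 1 to 13, up 2 to 3, left 2 to 1, down 1 to 6, right 1 to 7 — 10 moves in all.
Check: order respected (9 at step 2, 8 at step 5, 3 at step 6); 10 moves as required.

5 - 4 - 9 - 14 - 13 - 8 - 3 - 2 - 1 - 6 - 7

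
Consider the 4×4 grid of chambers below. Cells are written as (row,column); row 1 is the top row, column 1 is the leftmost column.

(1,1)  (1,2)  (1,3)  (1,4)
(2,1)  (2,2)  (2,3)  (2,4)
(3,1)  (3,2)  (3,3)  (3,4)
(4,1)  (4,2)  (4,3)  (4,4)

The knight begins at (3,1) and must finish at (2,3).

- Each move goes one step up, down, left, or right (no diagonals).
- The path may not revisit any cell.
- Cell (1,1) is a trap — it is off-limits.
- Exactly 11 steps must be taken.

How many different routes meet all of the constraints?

Need simple routes of exactly 11 moves from (3,1) to (2,3) (Manhattan distance 3, so 4 moves are spent on a detour and 4 undoing it).
Branch systematically from the start, pruning whenever the remaining move budget drops below the Manhattan distance to (2,3) or differs from it in parity. Grouping the completions by first move — via (2,1): 4; via (4,1): 7; via (3,2): 4 — and summing: 4 + 7 + 4 = 15.
That gives 15 routes.

15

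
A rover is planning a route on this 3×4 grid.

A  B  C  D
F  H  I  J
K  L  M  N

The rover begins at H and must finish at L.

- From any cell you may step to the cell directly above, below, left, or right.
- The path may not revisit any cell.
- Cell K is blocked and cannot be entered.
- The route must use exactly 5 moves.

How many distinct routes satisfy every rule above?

Need simple routes of exactly 5 moves from H to L (Manhattan distance 1, so 2 moves are spent on a detour and 2 undoing it).
Enumerating: H B C I M L | H I J N M L.
That gives 2 routes.

2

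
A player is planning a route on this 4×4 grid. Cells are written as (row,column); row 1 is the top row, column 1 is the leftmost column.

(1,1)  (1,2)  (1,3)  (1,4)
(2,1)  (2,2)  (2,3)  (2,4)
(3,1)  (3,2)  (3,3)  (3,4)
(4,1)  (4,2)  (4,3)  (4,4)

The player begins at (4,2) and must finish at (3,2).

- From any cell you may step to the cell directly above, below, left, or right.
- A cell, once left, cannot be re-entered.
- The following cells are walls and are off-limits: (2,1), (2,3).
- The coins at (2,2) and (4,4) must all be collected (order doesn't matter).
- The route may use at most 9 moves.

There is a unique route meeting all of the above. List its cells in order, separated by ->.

(4,2) -> (4,3) -> (4,4) -> (3,4) -> (2,4) -> (1,4) -> (1,3) -> (1,2) -> (2,2) -> (3,2)

The budget equals the shortest possible length, so every move has to be on a shortest route through the required cells.
Route from (4,2): right 2 to (4,4), up 3 to (1,4), left 2 to (1,2), down 2 to (3,2) — 9 moves in all.
Check: all required cells visited; 9 ≤ 9 moves.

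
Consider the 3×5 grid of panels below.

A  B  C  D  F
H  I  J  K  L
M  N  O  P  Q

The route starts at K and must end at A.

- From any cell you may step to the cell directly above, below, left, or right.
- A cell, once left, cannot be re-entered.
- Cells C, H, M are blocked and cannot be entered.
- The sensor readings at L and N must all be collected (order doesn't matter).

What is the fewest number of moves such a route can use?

8

Any route passes through L and N in some order between K and A. Summing Manhattan distances along each leg and taking the cheapest ordering (K → L → N → A) gives a lower bound of 1 + 4 + 3 = 8 moves.
A route of 8 moves achieves this: K → L → Q → P → O → N → I → B → A.
Since 8 matches the lower bound, it is optimal.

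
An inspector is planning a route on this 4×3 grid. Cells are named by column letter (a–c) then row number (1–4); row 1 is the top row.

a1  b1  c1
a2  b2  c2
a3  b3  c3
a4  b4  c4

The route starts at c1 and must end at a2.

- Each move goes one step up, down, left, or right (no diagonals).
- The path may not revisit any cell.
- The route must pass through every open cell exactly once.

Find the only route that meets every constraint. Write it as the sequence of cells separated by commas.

c1, c2, c3, c4, b4, a4, a3, b3, b2, b1, a1, a2

Need to visit all 12 open cells exactly once, starting at c1 and ending at a2.
Cell a1 has only two open neighbours (a2 and b1), so the path must pass straight through it: one of those is the cell it's entered from and the other is where it exits.
Route from c1: down 3 to c4, left 2 to a4, up 1 to a3, right 1 to b3, up 2 to b1, left 1 to a1, down 1 to a2 — 11 moves in all.
Check: all 12 open cells covered.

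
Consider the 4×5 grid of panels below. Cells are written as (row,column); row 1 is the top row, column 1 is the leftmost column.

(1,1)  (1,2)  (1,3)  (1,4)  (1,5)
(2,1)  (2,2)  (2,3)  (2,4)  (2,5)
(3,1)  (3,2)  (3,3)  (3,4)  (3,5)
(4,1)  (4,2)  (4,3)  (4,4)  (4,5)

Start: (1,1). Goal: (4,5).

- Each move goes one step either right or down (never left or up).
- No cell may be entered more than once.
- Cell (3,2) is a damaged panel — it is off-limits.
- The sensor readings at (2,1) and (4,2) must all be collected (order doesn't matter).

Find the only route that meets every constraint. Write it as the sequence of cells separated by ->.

(1,1) -> (2,1) -> (3,1) -> (4,1) -> (4,2) -> (4,3) -> (4,4) -> (4,5)

Moves only go right or down, so the column and row indices never decrease.
Route from (1,1): 3× down (reaching (4,1)), 4× right (reaching (4,5)) — 7 moves in all.
Check: all required cells visited.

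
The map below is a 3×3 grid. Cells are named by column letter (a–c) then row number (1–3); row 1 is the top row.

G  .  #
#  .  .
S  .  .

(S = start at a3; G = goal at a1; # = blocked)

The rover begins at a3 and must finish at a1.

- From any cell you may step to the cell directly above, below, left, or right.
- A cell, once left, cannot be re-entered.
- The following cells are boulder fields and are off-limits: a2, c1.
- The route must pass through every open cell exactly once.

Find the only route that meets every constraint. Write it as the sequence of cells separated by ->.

a3 -> b3 -> c3 -> c2 -> b2 -> b1 -> a1

Need to visit all 7 open cells exactly once, starting at a3 and ending at a1.
Route from a3: 2× right (reaching c3), up to c2, left to b2, up to b1, left to a1 — 6 moves in all.
Check: all 7 open cells covered.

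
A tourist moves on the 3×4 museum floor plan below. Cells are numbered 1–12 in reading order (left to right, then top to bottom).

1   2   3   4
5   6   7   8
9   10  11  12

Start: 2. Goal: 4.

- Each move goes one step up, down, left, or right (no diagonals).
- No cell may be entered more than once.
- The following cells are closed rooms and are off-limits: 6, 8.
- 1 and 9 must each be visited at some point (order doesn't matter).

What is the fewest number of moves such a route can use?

Any route passes through 1 and 9 in some order between 2 and 4. Summing Manhattan distances along each leg and taking the cheapest ordering (2 → 9 → 1 → 4) gives a lower bound of 3 + 2 + 3 = 8 moves.
A route of 8 moves achieves this: 2 → 1 → 5 → 9 → 10 → 11 → 7 → 3 → 4.
Since 8 matches the lower bound, it is optimal.

8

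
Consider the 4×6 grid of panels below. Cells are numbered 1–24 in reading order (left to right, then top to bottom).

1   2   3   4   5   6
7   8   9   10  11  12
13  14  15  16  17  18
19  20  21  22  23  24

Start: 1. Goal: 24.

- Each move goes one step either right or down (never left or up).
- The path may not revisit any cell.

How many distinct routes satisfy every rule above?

56

A right/down-only route from 1 to 24 makes exactly 3 down-moves and 5 right-moves in some order.
With no other constraints that would be C(8,3) = 56 routes.
That gives 56 routes.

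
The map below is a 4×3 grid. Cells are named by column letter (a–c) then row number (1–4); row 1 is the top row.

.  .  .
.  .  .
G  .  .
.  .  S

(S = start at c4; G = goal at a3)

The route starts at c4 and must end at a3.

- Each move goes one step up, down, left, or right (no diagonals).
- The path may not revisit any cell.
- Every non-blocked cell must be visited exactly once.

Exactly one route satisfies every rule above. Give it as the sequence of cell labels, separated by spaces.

c4 c3 c2 c1 b1 a1 a2 b2 b3 b4 a4 a3

Need to visit all 12 open cells exactly once, starting at c4 and ending at a3.
Route from c4: 3× up (reaching c1), 2× left (reaching a1), down to a2, right to b2, 2× down (reaching b4), left to a4, up to a3 — 11 moves in all.
Check: all 12 open cells covered.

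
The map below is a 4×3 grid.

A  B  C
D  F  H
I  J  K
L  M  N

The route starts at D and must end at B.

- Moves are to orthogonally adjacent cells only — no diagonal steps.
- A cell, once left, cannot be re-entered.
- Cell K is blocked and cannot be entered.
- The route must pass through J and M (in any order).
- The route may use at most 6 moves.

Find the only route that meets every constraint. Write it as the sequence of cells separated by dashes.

The 6-move cap with required stops at J, M leaves no slack for detours.
Route from D: 2× down (reaching L), right to M, 3× up (reaching B) — 6 moves in all.
Check: all required cells visited; 6 ≤ 6 moves.

D - I - L - M - J - F - B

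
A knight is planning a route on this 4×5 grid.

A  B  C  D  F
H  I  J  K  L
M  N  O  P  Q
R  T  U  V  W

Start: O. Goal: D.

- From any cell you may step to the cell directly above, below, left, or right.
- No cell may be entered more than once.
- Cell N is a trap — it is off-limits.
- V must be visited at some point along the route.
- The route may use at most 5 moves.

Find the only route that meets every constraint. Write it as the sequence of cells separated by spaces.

O U V P K D

The 5-move cap with required stops at V leaves no slack for detours.
Route from O: down to U, right to V, 3× up (reaching D) — 5 moves in all.
Check: all required cells visited; 5 ≤ 5 moves.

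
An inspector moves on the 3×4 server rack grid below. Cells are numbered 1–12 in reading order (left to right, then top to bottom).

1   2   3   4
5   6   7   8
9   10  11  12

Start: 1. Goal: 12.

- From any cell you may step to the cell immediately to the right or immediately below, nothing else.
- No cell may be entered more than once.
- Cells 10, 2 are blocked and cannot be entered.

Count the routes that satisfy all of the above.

2

A right/down-only route from 1 to 12 makes exactly 2 down-moves and 3 right-moves in some order.
With no other constraints that would be C(5,2) = 10 routes.
Subtract routes through each blocked cell (inclusion–exclusion for overlaps): − through 2: 6 − through 10: 3 + through 2&10: 1 → 2.
That gives 2 routes.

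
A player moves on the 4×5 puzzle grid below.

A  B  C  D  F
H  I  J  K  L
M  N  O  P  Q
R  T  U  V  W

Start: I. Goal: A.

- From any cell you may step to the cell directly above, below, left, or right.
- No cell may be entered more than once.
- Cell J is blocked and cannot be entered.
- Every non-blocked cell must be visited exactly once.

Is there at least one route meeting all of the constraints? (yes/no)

yes

One route that works: I → B → C → D → F → L → K → P → Q → W → V → U → O → N → T → R → M → H → A.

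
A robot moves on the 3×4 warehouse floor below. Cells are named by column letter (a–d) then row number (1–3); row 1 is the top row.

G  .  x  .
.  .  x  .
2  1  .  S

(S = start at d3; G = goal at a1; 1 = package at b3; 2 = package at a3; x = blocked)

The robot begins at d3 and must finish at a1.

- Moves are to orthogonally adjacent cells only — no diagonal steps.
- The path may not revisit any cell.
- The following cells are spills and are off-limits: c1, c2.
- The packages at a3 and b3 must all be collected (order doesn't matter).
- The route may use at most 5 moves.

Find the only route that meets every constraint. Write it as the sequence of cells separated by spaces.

d3 c3 b3 a3 a2 a1

Any route must reach a3 and b3 and still end at a1 within 5 moves, so the order of the required stops is forced.
Route from d3: 3× left (reaching a3), 2× up (reaching a1) — 5 moves in all.
Check: all required cells visited; 5 ≤ 5 moves.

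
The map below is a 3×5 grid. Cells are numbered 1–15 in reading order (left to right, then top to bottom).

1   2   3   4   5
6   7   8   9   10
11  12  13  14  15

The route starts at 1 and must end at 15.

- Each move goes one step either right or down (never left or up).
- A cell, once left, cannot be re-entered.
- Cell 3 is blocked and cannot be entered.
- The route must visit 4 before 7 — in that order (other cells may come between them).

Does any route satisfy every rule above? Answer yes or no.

7 lies to the left of 4, so going from 4 to 7 would need a leftward move — but moves only go right/down, so 4 cannot be visited before 7.

no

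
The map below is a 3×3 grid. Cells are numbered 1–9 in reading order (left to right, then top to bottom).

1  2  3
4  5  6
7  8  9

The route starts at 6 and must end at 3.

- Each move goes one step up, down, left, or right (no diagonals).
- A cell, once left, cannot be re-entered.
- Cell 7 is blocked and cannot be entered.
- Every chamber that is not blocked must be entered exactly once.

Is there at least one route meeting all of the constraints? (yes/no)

One route that works: 6 → 9 → 8 → 5 → 4 → 1 → 2 → 3.

yes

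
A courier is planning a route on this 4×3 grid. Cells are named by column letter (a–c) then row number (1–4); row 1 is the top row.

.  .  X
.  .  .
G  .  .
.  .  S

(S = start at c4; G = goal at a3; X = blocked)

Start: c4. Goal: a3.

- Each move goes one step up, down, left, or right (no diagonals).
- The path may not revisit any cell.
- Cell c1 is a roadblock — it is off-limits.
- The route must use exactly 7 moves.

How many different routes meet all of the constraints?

Need simple routes of exactly 7 moves from c4 to a3 (Manhattan distance 3, so 2 moves are spent on a detour and 2 undoing it).
Enumerating: c4 c3 c2 b2 b1 a1 a2 a3 | c4 c3 c2 b2 b3 b4 a4 a3 | c4 c3 b3 b2 b1 a1 a2 a3 | c4 b4 b3 b2 b1 a1 a2 a3 | c4 b4 b3 c3 c2 b2 a2 a3.
That gives 5 routes.

5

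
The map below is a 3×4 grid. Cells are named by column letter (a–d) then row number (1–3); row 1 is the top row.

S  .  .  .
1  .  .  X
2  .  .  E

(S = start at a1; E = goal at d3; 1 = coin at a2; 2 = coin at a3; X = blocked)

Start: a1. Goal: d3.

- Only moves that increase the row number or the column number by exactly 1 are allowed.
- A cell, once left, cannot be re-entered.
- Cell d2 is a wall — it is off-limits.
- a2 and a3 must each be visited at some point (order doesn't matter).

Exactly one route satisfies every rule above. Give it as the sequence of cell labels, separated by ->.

a1 -> a2 -> a3 -> b3 -> c3 -> d3

Moves only go right or down, so the column and row indices never decrease.
Route from a1: 2× down (reaching a3), 3× right (reaching d3) — 5 moves in all.
Check: all required cells visited.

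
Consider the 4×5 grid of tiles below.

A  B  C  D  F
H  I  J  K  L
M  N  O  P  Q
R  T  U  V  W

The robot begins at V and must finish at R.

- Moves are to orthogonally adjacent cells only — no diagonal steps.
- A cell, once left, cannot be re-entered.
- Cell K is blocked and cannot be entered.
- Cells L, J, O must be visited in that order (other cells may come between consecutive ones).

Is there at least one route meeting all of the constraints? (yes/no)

yes

One route that works: V → P → Q → L → F → D → C → J → O → U → T → R.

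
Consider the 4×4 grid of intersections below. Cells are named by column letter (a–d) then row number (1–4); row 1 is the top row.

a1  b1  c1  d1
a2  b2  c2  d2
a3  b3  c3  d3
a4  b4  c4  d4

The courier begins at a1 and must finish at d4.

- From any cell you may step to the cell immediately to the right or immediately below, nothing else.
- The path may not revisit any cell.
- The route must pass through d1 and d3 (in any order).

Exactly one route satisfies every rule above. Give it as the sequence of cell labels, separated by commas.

a1, b1, c1, d1, d2, d3, d4

Moves only go right or down, so the column and row indices never decrease.
Route from a1: right 3 to d1, down 3 to d4 — 6 moves in all.
Check: all required cells visited.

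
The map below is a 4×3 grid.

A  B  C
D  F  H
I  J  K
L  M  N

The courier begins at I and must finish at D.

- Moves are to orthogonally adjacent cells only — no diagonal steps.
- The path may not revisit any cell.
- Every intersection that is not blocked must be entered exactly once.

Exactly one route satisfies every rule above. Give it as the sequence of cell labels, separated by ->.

Need to visit all 12 open cells exactly once, starting at I and ending at D.
Cell C has only two open neighbours (H and B), so the path must pass straight through it: one of those is the cell it's entered from and the other is where it exits.
Route from I: down 1 to L, right 2 to N, up 1 to K, left 1 to J, up 1 to F, right 1 to H, up 1 to C, left 2 to A, down 1 to D — 11 moves in all.
Check: all 12 open cells covered.

I -> L -> M -> N -> K -> J -> F -> H -> C -> B -> A -> D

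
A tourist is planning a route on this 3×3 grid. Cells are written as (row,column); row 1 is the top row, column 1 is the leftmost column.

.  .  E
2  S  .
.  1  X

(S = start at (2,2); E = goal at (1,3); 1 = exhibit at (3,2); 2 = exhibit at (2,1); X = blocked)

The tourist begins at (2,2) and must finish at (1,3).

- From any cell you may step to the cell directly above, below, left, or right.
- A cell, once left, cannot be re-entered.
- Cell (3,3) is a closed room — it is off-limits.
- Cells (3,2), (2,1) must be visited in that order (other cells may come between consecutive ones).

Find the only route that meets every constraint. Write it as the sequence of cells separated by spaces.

The waypoints must appear in the order (3,2), (2,1), with no cell reused.
Route from (2,2): down to (3,2), left to (3,1), 2× up (reaching (1,1)), 2× right (reaching (1,3)) — 6 moves in all.
Check: order respected (1 at step 1, 2 at step 3).

(2,2) (3,2) (3,1) (2,1) (1,1) (1,2) (1,3)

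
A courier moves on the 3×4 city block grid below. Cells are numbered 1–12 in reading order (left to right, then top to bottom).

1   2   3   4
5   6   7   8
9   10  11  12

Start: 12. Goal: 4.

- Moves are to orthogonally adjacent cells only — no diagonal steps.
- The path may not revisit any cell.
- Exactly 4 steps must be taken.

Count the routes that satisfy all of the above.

Need simple routes of exactly 4 moves from 12 to 4 (Manhattan distance 2, so 1 moves are spent on a detour and 1 undoing it).
Enumerating: 12 8 7 3 4 | 12 11 7 3 4 | 12 11 7 8 4.
That gives 3 routes.

3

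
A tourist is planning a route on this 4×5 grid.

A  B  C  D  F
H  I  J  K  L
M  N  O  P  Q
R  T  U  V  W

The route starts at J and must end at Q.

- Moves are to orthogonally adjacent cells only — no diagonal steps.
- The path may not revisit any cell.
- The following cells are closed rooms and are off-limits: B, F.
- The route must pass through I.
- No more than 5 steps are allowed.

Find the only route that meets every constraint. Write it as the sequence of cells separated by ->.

J -> I -> N -> O -> P -> Q

The budget equals the shortest possible length, so every move has to be on a shortest route through the required cells.
Route from J: left 1 to I, down 1 to N, right 3 to Q — 5 moves in all.
Check: all required cells visited; 5 ≤ 5 moves.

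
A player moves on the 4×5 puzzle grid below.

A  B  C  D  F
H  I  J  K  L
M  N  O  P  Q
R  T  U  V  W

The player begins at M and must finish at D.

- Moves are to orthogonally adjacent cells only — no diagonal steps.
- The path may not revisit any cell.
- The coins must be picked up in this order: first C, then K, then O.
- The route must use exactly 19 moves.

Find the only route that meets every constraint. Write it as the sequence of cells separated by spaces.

The waypoints must appear in the order C, K, O, with no cell reused.
Route from M: down 1 to R, right 1 to T, up 2 to I, left 1 to H, up 1 to A, right 2 to C, down 1 to J, right 1 to K, down 1 to P, left 1 to O, down 1 to U, right 2 to W, up 3 to F, left 1 to D — 19 moves in all.
Check: order respected (C at step 8, K at step 10, O at step 12); 19 moves as required.

M R T N I H A B C J K P O U V W Q L F D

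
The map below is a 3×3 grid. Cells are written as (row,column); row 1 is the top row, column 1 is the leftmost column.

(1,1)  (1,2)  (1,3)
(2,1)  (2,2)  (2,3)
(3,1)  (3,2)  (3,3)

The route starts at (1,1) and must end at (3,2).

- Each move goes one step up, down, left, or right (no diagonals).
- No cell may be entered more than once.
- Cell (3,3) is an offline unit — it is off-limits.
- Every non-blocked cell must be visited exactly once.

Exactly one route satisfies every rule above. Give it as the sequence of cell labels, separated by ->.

(1,1) -> (1,2) -> (1,3) -> (2,3) -> (2,2) -> (2,1) -> (3,1) -> (3,2)

Need to visit all 8 open cells exactly once, starting at (1,1) and ending at (3,2).
Cell (2,3) has only two open neighbours ((1,3) and (2,2)), so the path must pass straight through it: one of those is the cell it's entered from and the other is where it exits.
Route from (1,1): 2× right (reaching (1,3)), down to (2,3), 2× left (reaching (2,1)), down to (3,1), right to (3,2) — 7 moves in all.
Check: all 8 open cells covered.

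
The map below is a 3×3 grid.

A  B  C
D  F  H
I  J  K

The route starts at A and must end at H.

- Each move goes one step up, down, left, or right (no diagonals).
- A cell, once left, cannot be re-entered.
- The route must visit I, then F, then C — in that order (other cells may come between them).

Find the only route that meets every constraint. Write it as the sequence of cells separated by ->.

The waypoints must appear in the order I, F, C, with no cell reused.
Route from A: 2× down (reaching I), right to J, 2× up (reaching B), right to C, down to H — 7 moves in all.
Check: order respected (I at step 2, F at step 4, C at step 6).

A -> D -> I -> J -> F -> B -> C -> H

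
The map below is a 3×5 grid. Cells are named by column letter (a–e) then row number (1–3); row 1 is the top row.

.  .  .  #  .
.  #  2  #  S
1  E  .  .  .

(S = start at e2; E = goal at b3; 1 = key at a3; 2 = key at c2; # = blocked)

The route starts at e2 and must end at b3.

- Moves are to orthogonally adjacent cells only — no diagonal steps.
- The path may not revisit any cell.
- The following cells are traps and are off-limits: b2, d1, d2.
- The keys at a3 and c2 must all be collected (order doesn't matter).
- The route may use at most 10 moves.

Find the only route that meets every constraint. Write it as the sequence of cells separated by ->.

e2 -> e3 -> d3 -> c3 -> c2 -> c1 -> b1 -> a1 -> a2 -> a3 -> b3

The budget equals the shortest possible length, so every move has to be on a shortest route through the required cells.
Route from e2: down to e3, 2× left (reaching c3), 2× up (reaching c1), 2× left (reaching a1), 2× down (reaching a3), right to b3 — 10 moves in all.
Check: all required cells visited; 10 ≤ 10 moves.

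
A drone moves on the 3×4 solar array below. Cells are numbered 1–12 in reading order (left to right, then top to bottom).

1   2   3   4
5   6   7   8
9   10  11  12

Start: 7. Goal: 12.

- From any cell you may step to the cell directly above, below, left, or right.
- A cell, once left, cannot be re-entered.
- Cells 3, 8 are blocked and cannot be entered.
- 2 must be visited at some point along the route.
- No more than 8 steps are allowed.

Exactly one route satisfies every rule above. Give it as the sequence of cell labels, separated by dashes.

7 - 6 - 2 - 1 - 5 - 9 - 10 - 11 - 12

Any route must reach 2 and still end at 12 within 8 moves, so the order of the required stops is forced.
Route from 7: left 1 to 6, up 1 to 2, left 1 to 1, down 2 to 9, right 3 to 12 — 8 moves in all.
Check: all required cells visited; 8 ≤ 8 moves.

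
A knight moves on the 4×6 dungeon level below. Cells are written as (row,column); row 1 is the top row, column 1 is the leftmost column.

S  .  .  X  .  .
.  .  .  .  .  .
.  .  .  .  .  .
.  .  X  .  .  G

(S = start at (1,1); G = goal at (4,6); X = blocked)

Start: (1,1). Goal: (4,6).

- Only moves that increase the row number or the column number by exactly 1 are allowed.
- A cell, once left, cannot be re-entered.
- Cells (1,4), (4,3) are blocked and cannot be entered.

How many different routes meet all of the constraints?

36

A right/down-only route from (1,1) to (4,6) makes exactly 3 down-moves and 5 right-moves in some order.
With no other constraints that would be C(8,3) = 56 routes.
Subtract routes through each blocked cell (inclusion–exclusion for overlaps): − through (1,4): 10 − through (4,3): 10 → 36.
That gives 36 routes.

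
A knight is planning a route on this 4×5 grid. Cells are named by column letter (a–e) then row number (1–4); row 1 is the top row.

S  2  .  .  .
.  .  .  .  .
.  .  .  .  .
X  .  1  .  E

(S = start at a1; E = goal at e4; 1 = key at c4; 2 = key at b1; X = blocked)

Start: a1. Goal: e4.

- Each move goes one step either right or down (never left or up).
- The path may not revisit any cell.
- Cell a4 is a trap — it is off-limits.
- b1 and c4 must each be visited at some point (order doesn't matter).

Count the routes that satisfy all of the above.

A right/down-only route from a1 to e4 makes exactly 3 down-moves and 4 right-moves in some order.
With no other constraints that would be C(7,3) = 35 routes.
A monotone route can only reach the required cells in the order b1, c4, so split there and multiply the segment counts (each segment already excludes blocked cells): a1→b1: 1; b1→c4: 4; c4→e4: 1; product = 4.
That gives 4 routes.

4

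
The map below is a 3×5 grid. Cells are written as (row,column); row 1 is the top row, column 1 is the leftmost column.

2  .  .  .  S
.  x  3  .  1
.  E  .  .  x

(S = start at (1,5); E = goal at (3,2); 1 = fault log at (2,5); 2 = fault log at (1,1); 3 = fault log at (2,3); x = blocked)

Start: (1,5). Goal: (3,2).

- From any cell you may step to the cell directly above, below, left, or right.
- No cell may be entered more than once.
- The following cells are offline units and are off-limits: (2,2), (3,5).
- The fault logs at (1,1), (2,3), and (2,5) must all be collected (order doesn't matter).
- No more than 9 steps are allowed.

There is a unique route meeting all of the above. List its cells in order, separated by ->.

The budget equals the shortest possible length, so every move has to be on a shortest route through the required cells.
Route from (1,5): down 1 to (2,5), left 2 to (2,3), up 1 to (1,3), left 2 to (1,1), down 2 to (3,1), right 1 to (3,2) — 9 moves in all.
Check: all required cells visited; 9 ≤ 9 moves.

(1,5) -> (2,5) -> (2,4) -> (2,3) -> (1,3) -> (1,2) -> (1,1) -> (2,1) -> (3,1) -> (3,2)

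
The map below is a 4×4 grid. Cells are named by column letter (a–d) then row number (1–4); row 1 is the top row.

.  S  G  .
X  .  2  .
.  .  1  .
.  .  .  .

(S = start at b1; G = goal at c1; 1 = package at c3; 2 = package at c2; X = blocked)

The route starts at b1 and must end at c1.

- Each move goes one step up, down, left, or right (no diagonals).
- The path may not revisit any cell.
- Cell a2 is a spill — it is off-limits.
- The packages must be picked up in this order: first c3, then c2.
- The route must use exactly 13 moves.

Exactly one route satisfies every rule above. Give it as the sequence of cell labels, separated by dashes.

The waypoints must appear in the order c3, c2, with no cell reused.
Route from b1: down 2 to b3, left 1 to a3, down 1 to a4, right 3 to d4, up 1 to d3, left 1 to c3, up 1 to c2, right 1 to d2, up 1 to d1, left 1 to c1 — 13 moves in all.
Check: order respected (1 at step 9, 2 at step 10); 13 moves as required.

b1 - b2 - b3 - a3 - a4 - b4 - c4 - d4 - d3 - c3 - c2 - d2 - d1 - c1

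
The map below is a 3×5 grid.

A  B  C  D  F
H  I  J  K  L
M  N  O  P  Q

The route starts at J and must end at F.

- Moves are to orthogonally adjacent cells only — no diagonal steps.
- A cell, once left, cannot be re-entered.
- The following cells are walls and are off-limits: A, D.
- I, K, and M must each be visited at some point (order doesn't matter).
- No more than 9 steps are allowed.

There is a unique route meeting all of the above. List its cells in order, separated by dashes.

J - I - H - M - N - O - P - K - L - F

The budget equals the shortest possible length, so every move has to be on a shortest route through the required cells.
Route from J: left 2 to H, down 1 to M, right 3 to P, up 1 to K, right 1 to L, up 1 to F — 9 moves in all.
Check: all required cells visited; 9 ≤ 9 moves.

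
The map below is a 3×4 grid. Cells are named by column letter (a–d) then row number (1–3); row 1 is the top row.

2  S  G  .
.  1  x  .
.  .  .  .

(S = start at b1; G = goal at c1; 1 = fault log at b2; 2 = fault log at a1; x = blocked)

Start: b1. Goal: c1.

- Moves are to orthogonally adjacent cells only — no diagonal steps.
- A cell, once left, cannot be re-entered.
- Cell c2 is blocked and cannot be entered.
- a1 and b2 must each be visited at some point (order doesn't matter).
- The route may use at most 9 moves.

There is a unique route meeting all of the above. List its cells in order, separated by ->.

Any route must reach a1 and b2 and still end at c1 within 9 moves, so the order of the required stops is forced.
Route from b1: left 1 to a1, down 1 to a2, right 1 to b2, down 1 to b3, right 2 to d3, up 2 to d1, left 1 to c1 — 9 moves in all.
Check: all required cells visited; 9 ≤ 9 moves.

b1 -> a1 -> a2 -> b2 -> b3 -> c3 -> d3 -> d2 -> d1 -> c1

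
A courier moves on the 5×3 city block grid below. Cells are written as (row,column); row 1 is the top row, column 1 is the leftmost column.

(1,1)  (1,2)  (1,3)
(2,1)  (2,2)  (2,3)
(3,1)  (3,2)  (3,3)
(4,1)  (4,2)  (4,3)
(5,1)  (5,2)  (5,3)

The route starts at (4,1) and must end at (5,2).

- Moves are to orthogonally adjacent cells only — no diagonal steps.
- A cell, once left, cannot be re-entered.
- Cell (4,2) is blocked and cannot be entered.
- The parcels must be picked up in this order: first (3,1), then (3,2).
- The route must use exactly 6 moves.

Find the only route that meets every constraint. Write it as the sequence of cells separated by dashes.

(4,1) - (3,1) - (3,2) - (3,3) - (4,3) - (5,3) - (5,2)

The waypoints must appear in the order (3,1), (3,2), with no cell reused.
Route from (4,1): up 1 to (3,1), right 2 to (3,3), down 2 to (5,3), left 1 to (5,2) — 6 moves in all.
Check: order respected ((3,1) at step 1, (3,2) at step 2); 6 moves as required.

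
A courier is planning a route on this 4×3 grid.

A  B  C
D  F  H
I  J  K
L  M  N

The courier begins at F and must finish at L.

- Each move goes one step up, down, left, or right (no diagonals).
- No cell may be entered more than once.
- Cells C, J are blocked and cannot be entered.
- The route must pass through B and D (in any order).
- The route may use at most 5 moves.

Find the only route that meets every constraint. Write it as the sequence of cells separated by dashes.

F - B - A - D - I - L

Any route must reach B and D and still end at L within 5 moves, so the order of the required stops is forced.
Route from F: up to B, left to A, 3× down (reaching L) — 5 moves in all.
Check: all required cells visited; 5 ≤ 5 moves.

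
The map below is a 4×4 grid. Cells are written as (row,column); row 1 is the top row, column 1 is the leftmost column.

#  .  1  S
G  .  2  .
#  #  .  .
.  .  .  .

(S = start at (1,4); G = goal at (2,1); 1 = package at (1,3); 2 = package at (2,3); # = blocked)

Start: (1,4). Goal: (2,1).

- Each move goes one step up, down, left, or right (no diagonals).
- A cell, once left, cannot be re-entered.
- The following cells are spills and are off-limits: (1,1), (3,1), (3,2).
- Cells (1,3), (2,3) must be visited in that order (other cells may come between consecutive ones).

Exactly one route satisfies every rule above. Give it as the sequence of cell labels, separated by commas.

(1,4), (1,3), (2,3), (2,2), (2,1)

The waypoints must appear in the order (1,3), (2,3), with no cell reused.
Route from (1,4): left to (1,3), down to (2,3), 2× left (reaching (2,1)) — 4 moves in all.
Check: order respected (1 at step 1, 2 at step 2).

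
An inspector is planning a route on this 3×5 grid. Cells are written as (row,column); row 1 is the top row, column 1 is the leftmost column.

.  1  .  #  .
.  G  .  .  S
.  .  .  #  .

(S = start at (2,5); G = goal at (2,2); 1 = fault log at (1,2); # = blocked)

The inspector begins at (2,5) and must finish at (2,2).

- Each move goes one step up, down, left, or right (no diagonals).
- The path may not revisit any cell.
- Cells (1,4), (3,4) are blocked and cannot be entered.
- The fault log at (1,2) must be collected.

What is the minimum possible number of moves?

Any route passes through (1,2) somewhere between (2,5) and (2,2). Summing Manhattan distances along the two legs ((2,5) → (1,2) → (2,2)) gives a lower bound of 4 + 1 = 5 moves.
A route of 5 moves achieves this: (2,5) → (2,4) → (2,3) → (1,3) → (1,2) → (2,2).
Since 5 matches the lower bound, it is optimal.

5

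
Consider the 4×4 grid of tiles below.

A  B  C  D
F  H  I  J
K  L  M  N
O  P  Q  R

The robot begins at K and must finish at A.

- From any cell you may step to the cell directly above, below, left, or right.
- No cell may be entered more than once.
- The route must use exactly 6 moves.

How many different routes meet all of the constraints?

7

Need simple routes of exactly 6 moves from K to A (Manhattan distance 2, so 2 moves are spent on a detour and 2 undoing it).
Enumerating: K F H I C B A | K O P L H B A | K O P L H F A | K L H I C B A | K L M I C B A | K L M I H B A | K L M I H F A.
That gives 7 routes.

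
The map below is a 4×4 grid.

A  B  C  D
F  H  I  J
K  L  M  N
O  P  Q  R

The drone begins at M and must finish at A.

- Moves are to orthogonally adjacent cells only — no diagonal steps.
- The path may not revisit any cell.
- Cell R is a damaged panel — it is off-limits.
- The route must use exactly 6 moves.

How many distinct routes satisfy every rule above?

Need simple routes of exactly 6 moves from M to A (Manhattan distance 4, so 1 moves are spent on a detour and 1 undoing it).
Branch systematically from the start, pruning whenever the remaining move budget drops below the Manhattan distance to A or differs from it in parity. Grouping the completions by first move — via I: 3; via Q: 4; via L: 3; via N: 4 — and summing: 3 + 4 + 3 + 4 = 14.
That gives 14 routes.

14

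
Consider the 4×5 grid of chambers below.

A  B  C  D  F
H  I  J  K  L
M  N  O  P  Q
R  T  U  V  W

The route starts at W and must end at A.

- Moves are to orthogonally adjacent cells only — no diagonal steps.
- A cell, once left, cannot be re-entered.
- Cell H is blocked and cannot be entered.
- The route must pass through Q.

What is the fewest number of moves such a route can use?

Any route passes through Q somewhere between W and A. Summing Manhattan distances along the two legs (W → Q → A) gives a lower bound of 1 + 6 = 7 moves.
A route of 7 moves achieves this: W → Q → L → F → D → C → B → A.
Since 7 matches the lower bound, it is optimal.

7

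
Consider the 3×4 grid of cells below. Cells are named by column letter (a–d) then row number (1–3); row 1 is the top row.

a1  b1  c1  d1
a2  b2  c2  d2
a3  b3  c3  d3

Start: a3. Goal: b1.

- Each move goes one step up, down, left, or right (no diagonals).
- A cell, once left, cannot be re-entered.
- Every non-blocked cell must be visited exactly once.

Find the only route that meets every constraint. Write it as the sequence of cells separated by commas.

a3, b3, c3, d3, d2, d1, c1, c2, b2, a2, a1, b1

Need to visit all 12 open cells exactly once, starting at a3 and ending at b1.
Cell a1 has only two open neighbours (a2 and b1), so the path must pass straight through it: one of those is the cell it's entered from and the other is where it exits.
Route from a3: right 3 to d3, up 2 to d1, left 1 to c1, down 1 to c2, left 2 to a2, up 1 to a1, right 1 to b1 — 11 moves in all.
Check: all 12 open cells covered.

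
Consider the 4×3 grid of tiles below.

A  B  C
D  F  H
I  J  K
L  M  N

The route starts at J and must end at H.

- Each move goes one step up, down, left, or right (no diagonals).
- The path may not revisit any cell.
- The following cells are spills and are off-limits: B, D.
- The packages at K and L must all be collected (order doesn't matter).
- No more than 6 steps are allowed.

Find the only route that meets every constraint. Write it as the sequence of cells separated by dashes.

The 6-move cap with required stops at K, L leaves no slack for detours.
Route from J: left to I, down to L, 2× right (reaching N), 2× up (reaching H) — 6 moves in all.
Check: all required cells visited; 6 ≤ 6 moves.

J - I - L - M - N - K - H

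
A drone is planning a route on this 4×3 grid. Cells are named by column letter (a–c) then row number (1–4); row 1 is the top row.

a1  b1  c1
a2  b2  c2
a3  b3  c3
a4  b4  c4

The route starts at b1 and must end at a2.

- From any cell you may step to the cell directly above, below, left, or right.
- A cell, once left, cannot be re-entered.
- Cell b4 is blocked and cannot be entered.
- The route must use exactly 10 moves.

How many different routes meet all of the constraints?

Need simple routes of exactly 10 moves from b1 to a2 (Manhattan distance 2, so 4 moves are spent on a detour and 4 undoing it).
No route satisfies every constraint, so the count is 0.

0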